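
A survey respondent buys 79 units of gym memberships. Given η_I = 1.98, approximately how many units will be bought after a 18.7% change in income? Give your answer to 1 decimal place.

108.3

%ΔQ ≈ η × %ΔI = 1.98 × 18.7% = 37.026%.
New Q ≈ 79 × (1 + 0.37026) = 108.3.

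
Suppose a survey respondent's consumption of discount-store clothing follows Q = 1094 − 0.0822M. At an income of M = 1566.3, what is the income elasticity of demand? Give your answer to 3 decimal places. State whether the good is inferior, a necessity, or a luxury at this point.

-0.133 (inferior good)

At M = 1566.3: Q = 965.250.
dQ/dM = −0.0822.
η = (dQ/dM)·(M/Q) = -0.0822 × (1566.3/965.250) = -0.133.
Since η < 0, the good is an inferior good.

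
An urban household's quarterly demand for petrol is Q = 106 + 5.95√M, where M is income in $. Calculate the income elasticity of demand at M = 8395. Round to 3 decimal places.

At M = 8395: Q = 651.164.
dQ/dM = 5.95/(2√M) = 0.0324696 at this income.
η = (dQ/dM)·(M/Q) = 0.0324696 × (8395/651.164) = 0.419.

0.419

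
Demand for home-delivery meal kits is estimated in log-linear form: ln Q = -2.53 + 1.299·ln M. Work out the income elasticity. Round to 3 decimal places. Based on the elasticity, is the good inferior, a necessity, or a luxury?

1.299 (luxury)

In a log-linear demand, the coefficient on ln M is the income elasticity.
So η = 1.299.
η > 1 ⇒ luxury.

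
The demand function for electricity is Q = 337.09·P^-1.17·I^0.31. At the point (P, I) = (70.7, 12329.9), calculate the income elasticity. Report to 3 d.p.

0.310

For a multiplicative demand Q = A·P^α·I^β, the income elasticity is β everywhere.
Here β = 0.31, so η = 0.310.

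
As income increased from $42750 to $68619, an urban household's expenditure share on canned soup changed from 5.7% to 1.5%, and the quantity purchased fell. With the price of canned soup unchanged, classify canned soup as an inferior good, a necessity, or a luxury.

inferior good

Quantity demanded falls as income rises, so η < 0.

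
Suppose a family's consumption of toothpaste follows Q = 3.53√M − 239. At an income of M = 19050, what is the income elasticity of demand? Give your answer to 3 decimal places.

At M = 19050: Q = 248.217.
dQ/dM = 3.53/(2√M) = 0.0127878 at this income.
η = (dQ/dM)·(M/Q) = 0.0127878 × (19050/248.217) = 0.981.

0.981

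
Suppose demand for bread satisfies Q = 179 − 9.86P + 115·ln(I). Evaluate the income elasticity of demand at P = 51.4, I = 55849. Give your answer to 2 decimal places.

At P = 51.4, I = 55849: Q = 929.193.
Holding P constant, ∂Q/∂I = 115/I = 0.00205912.
η_I = (∂Q/∂I)·(I/Q) = 0.00205912 × (55849/929.193) = 0.12.

0.12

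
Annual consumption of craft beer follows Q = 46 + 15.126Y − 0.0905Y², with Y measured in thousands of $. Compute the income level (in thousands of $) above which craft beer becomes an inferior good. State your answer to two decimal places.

dQ/dY = 15.126 − 0.181Y.
The good is inferior where dQ/dY < 0. Setting dQ/dY = 0 gives Y = 15.126 / 0.181 = 83.57.

83.57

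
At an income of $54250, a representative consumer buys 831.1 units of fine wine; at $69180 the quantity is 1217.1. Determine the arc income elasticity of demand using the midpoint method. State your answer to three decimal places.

ΔQ = 1217.1 − 831.1 = 386; midpoint Q̄ = (831.1 + 1217.1)/2 = 1024.1.
ΔI = 69180 − 54250 = 14930; midpoint Ī = (54250 + 69180)/2 = 61715.
η = (ΔQ/Q̄) ÷ (ΔI/Ī) = (386/1024.1) ÷ (14930/61715) = 1.558.

1.558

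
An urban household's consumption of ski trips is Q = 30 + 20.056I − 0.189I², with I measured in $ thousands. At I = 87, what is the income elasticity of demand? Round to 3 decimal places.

At I = 87: Q = 344.3310.
dQ/dI = 20.056 − 0.378I = -12.83000.
η = (dQ/dI)·(I/Q) = -12.83000 × (87/344.3310) = -3.242.

-3.242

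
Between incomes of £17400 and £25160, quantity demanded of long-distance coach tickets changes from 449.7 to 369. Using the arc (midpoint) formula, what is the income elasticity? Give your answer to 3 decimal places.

-0.541

ΔQ = 369 − 449.7 = -80.7; midpoint Q̄ = (449.7 + 369)/2 = 409.35.
ΔI = 25160 − 17400 = 7760; midpoint Ī = (17400 + 25160)/2 = 21280.
η = (ΔQ/Q̄) ÷ (ΔI/Ī) = (-80.7/409.35) ÷ (7760/21280) = -0.541.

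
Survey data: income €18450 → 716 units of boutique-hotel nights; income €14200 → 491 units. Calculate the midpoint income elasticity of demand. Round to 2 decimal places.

ΔQ = 491 − 716 = -225; midpoint Q̄ = (716 + 491)/2 = 603.5.
ΔI = 14200 − 18450 = -4250; midpoint Ī = (18450 + 14200)/2 = 16325.
η = (ΔQ/Q̄) ÷ (ΔI/Ī) = (-225/603.5) ÷ (-4250/16325) = 1.43.

1.43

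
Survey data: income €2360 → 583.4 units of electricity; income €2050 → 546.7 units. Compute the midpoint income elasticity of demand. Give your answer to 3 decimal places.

ΔQ = 546.7 − 583.4 = -36.7; midpoint Q̄ = (583.4 + 546.7)/2 = 565.05.
ΔI = 2050 − 2360 = -310; midpoint Ī = (2360 + 2050)/2 = 2205.
η = (ΔQ/Q̄) ÷ (ΔI/Ī) = (-36.7/565.05) ÷ (-310/2205) = 0.462.

0.462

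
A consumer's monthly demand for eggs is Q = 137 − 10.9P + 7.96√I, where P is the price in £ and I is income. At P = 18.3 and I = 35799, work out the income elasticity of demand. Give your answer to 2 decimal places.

At P = 18.3, I = 35799: Q = 1443.612.
Holding P constant, ∂Q/∂I = 7.96/(2√I) = 0.0210352.
η_I = (∂Q/∂I)·(I/Q) = 0.0210352 × (35799/1443.612) = 0.52.

0.52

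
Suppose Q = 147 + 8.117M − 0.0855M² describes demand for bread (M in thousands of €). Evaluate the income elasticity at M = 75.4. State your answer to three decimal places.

-1.319

At M = 75.4: Q = 272.9406.
dQ/dM = 8.117 − 0.171M = -4.77640.
η = (dQ/dM)·(M/Q) = -4.77640 × (75.4/272.9406) = -1.319.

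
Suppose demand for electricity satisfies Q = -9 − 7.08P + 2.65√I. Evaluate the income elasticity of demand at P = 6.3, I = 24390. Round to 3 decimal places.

At P = 6.3, I = 24390: Q = 360.254.
Holding P constant, ∂Q/∂I = 2.65/(2√I) = 0.00848418.
η_I = (∂Q/∂I)·(I/Q) = 0.00848418 × (24390/360.254) = 0.574.

0.574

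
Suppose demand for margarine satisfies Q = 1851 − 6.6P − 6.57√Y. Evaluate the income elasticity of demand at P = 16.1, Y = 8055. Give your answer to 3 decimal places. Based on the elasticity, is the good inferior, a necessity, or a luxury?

-0.255 (inferior good)

At P = 16.1, Y = 8055: Q = 1155.085.
Holding P constant, ∂Q/∂Y = -6.57/(2√Y) = -0.0366018.
η_Y = (∂Q/∂Y)·(Y/Q) = -0.0366018 × (8055/1155.085) = -0.255.
Since η < 0, this is an inferior good.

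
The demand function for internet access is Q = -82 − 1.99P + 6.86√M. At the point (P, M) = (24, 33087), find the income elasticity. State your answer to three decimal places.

At P = 24, M = 33087: Q = 1118.062.
Holding P constant, ∂Q/∂M = 6.86/(2√M) = 0.0188567.
η_M = (∂Q/∂M)·(M/Q) = 0.0188567 × (33087/1118.062) = 0.558.

0.558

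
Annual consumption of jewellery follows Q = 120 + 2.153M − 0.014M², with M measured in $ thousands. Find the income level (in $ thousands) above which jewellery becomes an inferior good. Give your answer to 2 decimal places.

dQ/dM = 2.153 − 0.028M.
The good is inferior where dQ/dM < 0. Setting dQ/dM = 0 gives M = 2.153 / 0.028 = 76.89.

76.89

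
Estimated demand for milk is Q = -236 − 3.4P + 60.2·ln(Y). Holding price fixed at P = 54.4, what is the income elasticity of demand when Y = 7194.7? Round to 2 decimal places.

At P = 54.4, Y = 7194.7: Q = 113.682.
Holding P constant, ∂Q/∂Y = 60.2/Y = 0.00836727.
η_Y = (∂Q/∂Y)·(Y/Q) = 0.00836727 × (7194.7/113.682) = 0.53.

0.53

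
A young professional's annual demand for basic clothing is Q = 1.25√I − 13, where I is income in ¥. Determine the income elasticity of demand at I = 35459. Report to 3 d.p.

0.529

At I = 35459: Q = 222.382.
dQ/dI = 1.25/(2√I) = 0.00331907 at this income.
η = (dQ/dI)·(I/Q) = 0.00331907 × (35459/222.382) = 0.529.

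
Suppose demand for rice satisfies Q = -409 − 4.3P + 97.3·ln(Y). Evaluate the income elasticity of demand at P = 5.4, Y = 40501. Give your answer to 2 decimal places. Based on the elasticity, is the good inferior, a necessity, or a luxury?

At P = 5.4, Y = 40501: Q = 600.044.
Holding P constant, ∂Q/∂Y = 97.3/Y = 0.00240241.
η_Y = (∂Q/∂Y)·(Y/Q) = 0.00240241 × (40501/600.044) = 0.16.
Since 0 < η < 1, this is a necessity.

0.16 (necessity)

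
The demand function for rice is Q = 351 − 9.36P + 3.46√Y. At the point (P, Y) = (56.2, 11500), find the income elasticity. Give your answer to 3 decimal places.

At P = 56.2, Y = 11500: Q = 196.012.
Holding P constant, ∂Q/∂Y = 3.46/(2√Y) = 0.0161323.
η_Y = (∂Q/∂Y)·(Y/Q) = 0.0161323 × (11500/196.012) = 0.946.

0.946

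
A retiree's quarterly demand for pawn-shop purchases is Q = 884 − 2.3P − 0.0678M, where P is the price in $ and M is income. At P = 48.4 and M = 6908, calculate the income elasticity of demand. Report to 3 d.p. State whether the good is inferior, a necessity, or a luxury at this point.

-1.539 (inferior good)

At P = 48.4, M = 6908: Q = 304.318.
Holding P constant, ∂Q/∂M = −0.0678.
η_M = (∂Q/∂M)·(M/Q) = -0.0678 × (6908/304.318) = -1.539.
Since η < 0, this is an inferior good.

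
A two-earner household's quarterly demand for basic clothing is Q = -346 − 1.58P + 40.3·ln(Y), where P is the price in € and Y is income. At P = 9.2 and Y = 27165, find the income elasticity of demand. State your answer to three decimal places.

0.792

At P = 9.2, Y = 27165: Q = 50.914.
Holding P constant, ∂Q/∂Y = 40.3/Y = 0.00148353.
η_Y = (∂Q/∂Y)·(Y/Q) = 0.00148353 × (27165/50.914) = 0.792.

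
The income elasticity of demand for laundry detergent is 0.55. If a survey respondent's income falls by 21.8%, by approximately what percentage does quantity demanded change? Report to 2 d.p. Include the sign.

%ΔQ ≈ η × %ΔI = 0.55 × (-21.8%) = -11.99%.

-11.99%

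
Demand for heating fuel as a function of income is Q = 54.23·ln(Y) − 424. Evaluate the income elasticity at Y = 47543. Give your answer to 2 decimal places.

At Y = 47543: Q = 160.024.
dQ/dY = 54.23/Y = 0.00114065 at this income.
η = (dQ/dY)·(Y/Q) = 0.00114065 × (47543/160.024) = 0.34.

0.34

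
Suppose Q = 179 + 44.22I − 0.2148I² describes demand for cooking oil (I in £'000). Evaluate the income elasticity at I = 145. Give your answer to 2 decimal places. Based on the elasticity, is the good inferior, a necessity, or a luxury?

At I = 145: Q = 2074.7300.
dQ/dI = 44.22 − 0.4296I = -18.07200.
η = (dQ/dI)·(I/Q) = -18.07200 × (145/2074.7300) = -1.26.
η < 0 ⇒ inferior good.

-1.26 (inferior good)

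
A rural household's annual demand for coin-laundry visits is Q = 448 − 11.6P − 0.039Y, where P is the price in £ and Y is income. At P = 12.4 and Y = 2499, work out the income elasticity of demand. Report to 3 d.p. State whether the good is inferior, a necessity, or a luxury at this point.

At P = 12.4, Y = 2499: Q = 206.699.
Holding P constant, ∂Q/∂Y = −0.039.
η_Y = (∂Q/∂Y)·(Y/Q) = -0.039 × (2499/206.699) = -0.472.
Since η < 0, this is an inferior good.

-0.472 (inferior good)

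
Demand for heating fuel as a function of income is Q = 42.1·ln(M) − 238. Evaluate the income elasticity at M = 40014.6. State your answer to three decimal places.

0.202

At M = 40014.6: Q = 208.134.
dQ/dM = 42.1/M = 0.00105212 at this income.
η = (dQ/dM)·(M/Q) = 0.00105212 × (40014.6/208.134) = 0.202.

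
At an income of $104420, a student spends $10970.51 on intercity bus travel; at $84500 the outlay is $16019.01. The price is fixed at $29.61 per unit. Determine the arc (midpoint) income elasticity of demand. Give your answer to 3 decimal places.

With a constant price, Q₁ = 10970.51/29.61 = 370.500 and Q₂ = 16019.01/29.61 = 541.000 (equivalently, work directly with expenditure since P cancels).
Midpoint %ΔQ = (16019.01 − 10970.51)/13494.76 = 0.37411; midpoint %ΔI = (84500 − 104420)/94460 = -0.21088.
η = 0.37411 / -0.21088 = -1.774.

-1.774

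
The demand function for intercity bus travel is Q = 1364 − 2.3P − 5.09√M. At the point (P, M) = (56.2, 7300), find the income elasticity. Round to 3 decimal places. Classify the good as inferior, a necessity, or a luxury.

-0.272 (inferior good)

At P = 56.2, M = 7300: Q = 799.850.
Holding P constant, ∂Q/∂M = -5.09/(2√M) = -0.029787.
η_M = (∂Q/∂M)·(M/Q) = -0.029787 × (7300/799.850) = -0.272.
Since η < 0, this is an inferior good.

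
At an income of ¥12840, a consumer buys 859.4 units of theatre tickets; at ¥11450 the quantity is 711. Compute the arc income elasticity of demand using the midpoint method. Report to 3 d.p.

ΔQ = 711 − 859.4 = -148.4; midpoint Q̄ = (859.4 + 711)/2 = 785.2.
ΔI = 11450 − 12840 = -1390; midpoint Ī = (12840 + 11450)/2 = 12145.
η = (ΔQ/Q̄) ÷ (ΔI/Ī) = (-148.4/785.2) ÷ (-1390/12145) = 1.651.

1.651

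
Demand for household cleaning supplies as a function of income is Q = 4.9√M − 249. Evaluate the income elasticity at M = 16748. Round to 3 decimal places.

At M = 16748: Q = 385.129.
dQ/dM = 4.9/(2√M) = 0.0189315 at this income.
η = (dQ/dM)·(M/Q) = 0.0189315 × (16748/385.129) = 0.823.

0.823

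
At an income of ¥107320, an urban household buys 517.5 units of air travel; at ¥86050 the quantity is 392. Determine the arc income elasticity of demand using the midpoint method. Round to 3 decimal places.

ΔQ = 392 − 517.5 = -125.5; midpoint Q̄ = (517.5 + 392)/2 = 454.75.
ΔI = 86050 − 107320 = -21270; midpoint Ī = (107320 + 86050)/2 = 96685.
η = (ΔQ/Q̄) ÷ (ΔI/Ī) = (-125.5/454.75) ÷ (-21270/96685) = 1.254.

1.254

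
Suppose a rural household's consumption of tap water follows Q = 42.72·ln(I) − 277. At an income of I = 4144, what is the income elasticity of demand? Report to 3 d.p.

At I = 4144: Q = 78.833.
dQ/dI = 42.72/I = 0.0103089 at this income.
η = (dQ/dI)·(I/Q) = 0.0103089 × (4144/78.833) = 0.542.

0.542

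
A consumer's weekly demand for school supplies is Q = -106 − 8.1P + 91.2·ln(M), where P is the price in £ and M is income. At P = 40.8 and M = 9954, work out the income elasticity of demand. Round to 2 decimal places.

0.23

At P = 40.8, M = 9954: Q = 403.083.
Holding P constant, ∂Q/∂M = 91.2/M = 0.00916215.
η_M = (∂Q/∂M)·(M/Q) = 0.00916215 × (9954/403.083) = 0.23.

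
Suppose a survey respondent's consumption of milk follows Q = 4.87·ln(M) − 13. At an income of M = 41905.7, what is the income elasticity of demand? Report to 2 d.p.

At M = 41905.7: Q = 38.832.
dQ/dM = 4.87/M = 0.000116213 at this income.
η = (dQ/dM)·(M/Q) = 0.000116213 × (41905.7/38.832) = 0.13.

0.13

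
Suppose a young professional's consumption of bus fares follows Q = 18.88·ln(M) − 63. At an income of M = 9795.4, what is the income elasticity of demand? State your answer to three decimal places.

0.171

At M = 9795.4: Q = 110.501.
dQ/dM = 18.88/M = 0.00192744 at this income.
η = (dQ/dM)·(M/Q) = 0.00192744 × (9795.4/110.501) = 0.171.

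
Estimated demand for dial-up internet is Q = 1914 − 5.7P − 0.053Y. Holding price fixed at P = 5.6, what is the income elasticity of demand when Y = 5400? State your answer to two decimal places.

-0.18

At P = 5.6, Y = 5400: Q = 1595.880.
Holding P constant, ∂Q/∂Y = −0.053.
η_Y = (∂Q/∂Y)·(Y/Q) = -0.053 × (5400/1595.880) = -0.18.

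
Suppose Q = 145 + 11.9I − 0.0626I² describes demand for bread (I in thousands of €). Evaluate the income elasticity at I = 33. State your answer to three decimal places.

At I = 33: Q = 469.5286.
dQ/dI = 11.9 − 0.1252I = 7.76840.
η = (dQ/dI)·(I/Q) = 7.76840 × (33/469.5286) = 0.546.

0.546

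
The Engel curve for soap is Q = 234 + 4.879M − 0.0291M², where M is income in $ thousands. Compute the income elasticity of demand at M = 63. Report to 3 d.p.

At M = 63: Q = 425.8791.
dQ/dM = 4.879 − 0.0582M = 1.21240.
η = (dQ/dM)·(M/Q) = 1.21240 × (63/425.8791) = 0.179.

0.179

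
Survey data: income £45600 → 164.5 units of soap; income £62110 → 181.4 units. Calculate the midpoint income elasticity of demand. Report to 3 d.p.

0.319

ΔQ = 181.4 − 164.5 = 16.9; midpoint Q̄ = (164.5 + 181.4)/2 = 172.95.
ΔI = 62110 − 45600 = 16510; midpoint Ī = (45600 + 62110)/2 = 53855.
η = (ΔQ/Q̄) ÷ (ΔI/Ī) = (16.9/172.95) ÷ (16510/53855) = 0.319.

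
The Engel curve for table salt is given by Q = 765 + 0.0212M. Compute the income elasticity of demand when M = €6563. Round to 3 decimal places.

0.154

At M = 6563: Q = 904.136.
dQ/dM = 0.0212.
η = (dQ/dM)·(M/Q) = 0.0212 × (6563/904.136) = 0.154.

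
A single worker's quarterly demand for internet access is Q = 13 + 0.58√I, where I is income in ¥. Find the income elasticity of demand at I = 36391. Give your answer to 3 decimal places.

0.447

At I = 36391: Q = 123.643.
dQ/dI = 0.58/(2√I) = 0.0015202 at this income.
η = (dQ/dI)·(I/Q) = 0.0015202 × (36391/123.643) = 0.447.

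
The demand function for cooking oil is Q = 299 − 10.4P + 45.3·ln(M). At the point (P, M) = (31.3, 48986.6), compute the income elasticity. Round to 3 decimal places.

At P = 31.3, M = 48986.6: Q = 462.688.
Holding P constant, ∂Q/∂M = 45.3/M = 0.000924743.
η_M = (∂Q/∂M)·(M/Q) = 0.000924743 × (48986.6/462.688) = 0.098.

0.098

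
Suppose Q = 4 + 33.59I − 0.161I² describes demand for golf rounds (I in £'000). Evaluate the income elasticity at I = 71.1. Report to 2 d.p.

0.48

At I = 71.1: Q = 1578.3602.
dQ/dI = 33.59 − 0.322I = 10.69580.
η = (dQ/dI)·(I/Q) = 10.69580 × (71.1/1578.3602) = 0.48.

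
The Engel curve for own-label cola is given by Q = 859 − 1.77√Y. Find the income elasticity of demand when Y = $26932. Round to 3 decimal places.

At Y = 26932: Q = 568.526.
dQ/dY = -1.77/(2√Y) = -0.00539273 at this income.
η = (dQ/dY)·(Y/Q) = -0.00539273 × (26932/568.526) = -0.255.

-0.255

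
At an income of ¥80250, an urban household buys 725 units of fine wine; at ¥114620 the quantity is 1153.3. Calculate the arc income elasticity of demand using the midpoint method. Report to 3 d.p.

1.293

ΔQ = 1153.3 − 725 = 428.3; midpoint Q̄ = (725 + 1153.3)/2 = 939.15.
ΔI = 114620 − 80250 = 34370; midpoint Ī = (80250 + 114620)/2 = 97435.
η = (ΔQ/Q̄) ÷ (ΔI/Ī) = (428.3/939.15) ÷ (34370/97435) = 1.293.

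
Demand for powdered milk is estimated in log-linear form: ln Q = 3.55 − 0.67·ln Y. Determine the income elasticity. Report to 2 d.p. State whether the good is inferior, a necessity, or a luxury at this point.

In a log-linear demand, the coefficient on ln Y is the income elasticity.
So η = -0.67.
η < 0 ⇒ inferior good.

-0.67 (inferior good)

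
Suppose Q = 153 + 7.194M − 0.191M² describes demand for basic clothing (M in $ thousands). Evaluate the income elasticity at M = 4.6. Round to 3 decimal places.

0.137

At M = 4.6: Q = 182.0508.
dQ/dM = 7.194 − 0.382M = 5.43680.
η = (dQ/dM)·(M/Q) = 5.43680 × (4.6/182.0508) = 0.137.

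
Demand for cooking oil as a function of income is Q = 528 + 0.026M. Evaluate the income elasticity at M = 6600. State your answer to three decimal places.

At M = 6600: Q = 699.600.
dQ/dM = 0.026.
η = (dQ/dM)·(M/Q) = 0.026 × (6600/699.600) = 0.245.

0.245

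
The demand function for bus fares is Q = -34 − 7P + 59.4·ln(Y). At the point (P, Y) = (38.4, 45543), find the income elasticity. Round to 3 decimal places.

At P = 38.4, Y = 45543: Q = 334.349.
Holding P constant, ∂Q/∂Y = 59.4/Y = 0.00130426.
η_Y = (∂Q/∂Y)·(Y/Q) = 0.00130426 × (45543/334.349) = 0.178.

0.178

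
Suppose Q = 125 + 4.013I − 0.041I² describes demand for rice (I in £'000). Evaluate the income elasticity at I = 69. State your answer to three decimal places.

-0.549

At I = 69: Q = 206.6960.
dQ/dI = 4.013 − 0.082I = -1.64500.
η = (dQ/dI)·(I/Q) = -1.64500 × (69/206.6960) = -0.549.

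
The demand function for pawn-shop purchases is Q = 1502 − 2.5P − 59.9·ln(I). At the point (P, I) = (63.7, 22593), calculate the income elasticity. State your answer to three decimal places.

At P = 63.7, I = 22593: Q = 742.229.
Holding P constant, ∂Q/∂I = -59.9/I = -0.00265126.
η_I = (∂Q/∂I)·(I/Q) = -0.00265126 × (22593/742.229) = -0.081.

-0.081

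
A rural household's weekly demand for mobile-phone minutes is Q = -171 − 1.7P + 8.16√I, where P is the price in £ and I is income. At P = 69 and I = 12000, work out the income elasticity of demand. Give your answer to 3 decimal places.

0.738

At P = 69, I = 12000: Q = 605.583.
Holding P constant, ∂Q/∂I = 8.16/(2√I) = 0.0372451.
η_I = (∂Q/∂I)·(I/Q) = 0.0372451 × (12000/605.583) = 0.738.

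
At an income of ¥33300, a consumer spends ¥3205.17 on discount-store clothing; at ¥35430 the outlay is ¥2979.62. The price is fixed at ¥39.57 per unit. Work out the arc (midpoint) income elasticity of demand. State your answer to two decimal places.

-1.18

With a constant price, Q₁ = 3205.17/39.57 = 81.000 and Q₂ = 2979.62/39.57 = 75.300 (equivalently, work directly with expenditure since P cancels).
Midpoint %ΔQ = (2979.62 − 3205.17)/3092.40 = -0.07294; midpoint %ΔI = (35430 − 33300)/34365 = 0.06198.
η = -0.07294 / 0.06198 = -1.18.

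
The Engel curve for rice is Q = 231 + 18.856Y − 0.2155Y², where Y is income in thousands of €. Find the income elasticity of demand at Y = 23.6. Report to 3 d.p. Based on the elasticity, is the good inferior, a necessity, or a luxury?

0.369 (necessity)

At Y = 23.6: Q = 555.9767.
dQ/dY = 18.856 − 0.431Y = 8.68440.
η = (dQ/dY)·(Y/Q) = 8.68440 × (23.6/555.9767) = 0.369.
0 < η < 1 ⇒ necessity.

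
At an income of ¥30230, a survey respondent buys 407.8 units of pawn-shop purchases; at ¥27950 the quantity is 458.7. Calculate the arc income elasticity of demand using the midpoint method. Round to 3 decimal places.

-1.499

ΔQ = 458.7 − 407.8 = 50.9; midpoint Q̄ = (407.8 + 458.7)/2 = 433.25.
ΔI = 27950 − 30230 = -2280; midpoint Ī = (30230 + 27950)/2 = 29090.
η = (ΔQ/Q̄) ÷ (ΔI/Ī) = (50.9/433.25) ÷ (-2280/29090) = -1.499.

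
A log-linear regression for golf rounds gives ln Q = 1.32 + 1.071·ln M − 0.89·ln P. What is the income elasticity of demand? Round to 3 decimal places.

In a log-linear demand, the coefficient on ln M is the income elasticity.
So η = 1.071.

1.071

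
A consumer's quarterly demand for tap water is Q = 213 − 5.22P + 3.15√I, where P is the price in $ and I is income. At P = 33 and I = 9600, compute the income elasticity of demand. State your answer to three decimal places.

At P = 33, I = 9600: Q = 349.376.
Holding P constant, ∂Q/∂I = 3.15/(2√I) = 0.0160748.
η_I = (∂Q/∂I)·(I/Q) = 0.0160748 × (9600/349.376) = 0.442.

0.442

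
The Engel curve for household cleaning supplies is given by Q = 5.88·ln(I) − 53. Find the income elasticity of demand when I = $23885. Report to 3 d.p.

0.937

At I = 23885: Q = 6.276.
dQ/dI = 5.88/I = 0.00024618 at this income.
η = (dQ/dI)·(I/Q) = 0.00024618 × (23885/6.276) = 0.937.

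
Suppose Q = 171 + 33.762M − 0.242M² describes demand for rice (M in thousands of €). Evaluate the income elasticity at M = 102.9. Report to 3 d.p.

-1.525

At M = 102.9: Q = 1082.7146.
dQ/dM = 33.762 − 0.484M = -16.04160.
η = (dQ/dM)·(M/Q) = -16.04160 × (102.9/1082.7146) = -1.525.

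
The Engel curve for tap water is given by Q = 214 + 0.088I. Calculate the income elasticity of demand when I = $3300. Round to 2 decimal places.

0.58

At I = 3300: Q = 504.400.
dQ/dI = 0.088.
η = (dQ/dI)·(I/Q) = 0.088 × (3300/504.400) = 0.58.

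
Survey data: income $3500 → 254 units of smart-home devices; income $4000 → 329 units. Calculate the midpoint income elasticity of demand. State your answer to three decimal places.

1.930

ΔQ = 329 − 254 = 75; midpoint Q̄ = (254 + 329)/2 = 291.5.
ΔI = 4000 − 3500 = 500; midpoint Ī = (3500 + 4000)/2 = 3750.
η = (ΔQ/Q̄) ÷ (ΔI/Ī) = (75/291.5) ÷ (500/3750) = 1.930.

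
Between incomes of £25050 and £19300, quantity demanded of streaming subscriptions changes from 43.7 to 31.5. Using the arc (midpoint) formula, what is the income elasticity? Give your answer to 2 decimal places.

1.25

ΔQ = 31.5 − 43.7 = -12.2; midpoint Q̄ = (43.7 + 31.5)/2 = 37.6.
ΔI = 19300 − 25050 = -5750; midpoint Ī = (25050 + 19300)/2 = 22175.
η = (ΔQ/Q̄) ÷ (ΔI/Ī) = (-12.2/37.6) ÷ (-5750/22175) = 1.25.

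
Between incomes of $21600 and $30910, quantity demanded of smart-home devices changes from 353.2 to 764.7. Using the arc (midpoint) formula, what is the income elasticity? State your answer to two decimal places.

2.08

ΔQ = 764.7 − 353.2 = 411.5; midpoint Q̄ = (353.2 + 764.7)/2 = 558.95.
ΔI = 30910 − 21600 = 9310; midpoint Ī = (21600 + 30910)/2 = 26255.
η = (ΔQ/Q̄) ÷ (ΔI/Ī) = (411.5/558.95) ÷ (9310/26255) = 2.08.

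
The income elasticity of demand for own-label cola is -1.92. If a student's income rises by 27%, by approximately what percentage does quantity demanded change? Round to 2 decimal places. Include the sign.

%ΔQ ≈ η × %ΔI = -1.92 × 27% = -51.84%.

-51.84%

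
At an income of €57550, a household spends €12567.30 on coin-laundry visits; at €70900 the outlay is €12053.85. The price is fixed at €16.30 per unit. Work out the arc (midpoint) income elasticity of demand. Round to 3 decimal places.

-0.201

With a constant price, Q₁ = 12567.30/16.30 = 771.000 and Q₂ = 12053.85/16.30 = 739.500 (equivalently, work directly with expenditure since P cancels).
Midpoint %ΔQ = (12053.85 − 12567.30)/12310.58 = -0.04171; midpoint %ΔI = (70900 − 57550)/64225 = 0.20786.
η = -0.04171 / 0.20786 = -0.201.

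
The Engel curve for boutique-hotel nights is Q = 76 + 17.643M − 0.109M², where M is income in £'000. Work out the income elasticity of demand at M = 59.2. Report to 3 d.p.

0.380

At M = 59.2: Q = 738.4598.
dQ/dM = 17.643 − 0.218M = 4.73740.
η = (dQ/dM)·(M/Q) = 4.73740 × (59.2/738.4598) = 0.380.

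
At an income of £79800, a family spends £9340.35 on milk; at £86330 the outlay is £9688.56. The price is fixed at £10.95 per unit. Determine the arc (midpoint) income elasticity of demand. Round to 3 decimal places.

With a constant price, Q₁ = 9340.35/10.95 = 853.000 and Q₂ = 9688.56/10.95 = 884.800 (equivalently, work directly with expenditure since P cancels).
Midpoint %ΔQ = (9688.56 − 9340.35)/9514.46 = 0.03660; midpoint %ΔI = (86330 − 79800)/83065 = 0.07861.
η = 0.03660 / 0.07861 = 0.466.

0.466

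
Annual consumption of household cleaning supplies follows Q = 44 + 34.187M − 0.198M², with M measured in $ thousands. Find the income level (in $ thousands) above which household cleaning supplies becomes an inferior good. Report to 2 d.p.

dQ/dM = 34.187 − 0.396M.
The good is inferior where dQ/dM < 0. Setting dQ/dM = 0 gives M = 34.187 / 0.396 = 86.33.

86.33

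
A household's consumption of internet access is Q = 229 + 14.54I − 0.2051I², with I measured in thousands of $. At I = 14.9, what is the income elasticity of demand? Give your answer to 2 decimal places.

0.31

At I = 14.9: Q = 400.1117.
dQ/dI = 14.54 − 0.4102I = 8.42802.
η = (dQ/dI)·(I/Q) = 8.42802 × (14.9/400.1117) = 0.31.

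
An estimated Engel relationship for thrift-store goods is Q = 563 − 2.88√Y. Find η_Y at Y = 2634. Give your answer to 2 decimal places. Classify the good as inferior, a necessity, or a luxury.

At Y = 2634: Q = 415.191.
dQ/dY = -2.88/(2√Y) = -0.0280579 at this income.
η = (dQ/dY)·(Y/Q) = -0.0280579 × (2634/415.191) = -0.18.
Since η < 0, the good is an inferior good.

-0.18 (inferior good)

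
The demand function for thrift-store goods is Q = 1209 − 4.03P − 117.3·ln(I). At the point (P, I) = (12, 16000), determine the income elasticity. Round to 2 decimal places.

-4.67

At P = 12, I = 16000: Q = 25.136.
Holding P constant, ∂Q/∂I = -117.3/I = -0.00733125.
η_I = (∂Q/∂I)·(I/Q) = -0.00733125 × (16000/25.136) = -4.67.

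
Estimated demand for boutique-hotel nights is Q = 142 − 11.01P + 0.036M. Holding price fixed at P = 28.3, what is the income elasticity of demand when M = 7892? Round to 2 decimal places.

At P = 28.3, M = 7892: Q = 114.529.
Holding P constant, ∂Q/∂M = 0.036.
η_M = (∂Q/∂M)·(M/Q) = 0.036 × (7892/114.529) = 2.48.

2.48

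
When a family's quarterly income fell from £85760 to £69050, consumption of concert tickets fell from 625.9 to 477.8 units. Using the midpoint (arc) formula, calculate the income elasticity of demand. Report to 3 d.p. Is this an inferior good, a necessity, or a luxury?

1.243 (luxury)

ΔQ = 477.8 − 625.9 = -148.1; midpoint Q̄ = (625.9 + 477.8)/2 = 551.85.
ΔI = 69050 − 85760 = -16710; midpoint Ī = (85760 + 69050)/2 = 77405.
η = (ΔQ/Q̄) ÷ (ΔI/Ī) = (-148.1/551.85) ÷ (-16710/77405) = 1.243.
η > 1 ⇒ luxury.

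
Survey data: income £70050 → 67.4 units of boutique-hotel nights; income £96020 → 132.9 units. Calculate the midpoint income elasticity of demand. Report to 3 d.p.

ΔQ = 132.9 − 67.4 = 65.5; midpoint Q̄ = (67.4 + 132.9)/2 = 100.15.
ΔI = 96020 − 70050 = 25970; midpoint Ī = (70050 + 96020)/2 = 83035.
η = (ΔQ/Q̄) ÷ (ΔI/Ī) = (65.5/100.15) ÷ (25970/83035) = 2.091.

2.091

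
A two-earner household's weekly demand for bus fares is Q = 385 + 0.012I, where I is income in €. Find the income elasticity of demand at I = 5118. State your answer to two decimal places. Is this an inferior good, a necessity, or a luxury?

At I = 5118: Q = 446.416.
dQ/dI = 0.012.
η = (dQ/dI)·(I/Q) = 0.012 × (5118/446.416) = 0.14.
Since 0 < η < 1, the good is a necessity.

0.14 (necessity)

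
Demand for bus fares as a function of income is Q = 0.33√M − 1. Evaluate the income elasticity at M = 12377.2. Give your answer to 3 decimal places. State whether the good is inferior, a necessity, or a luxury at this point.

0.514 (necessity)

At M = 12377.2: Q = 35.713.
dQ/dM = 0.33/(2√M) = 0.00148311 at this income.
η = (dQ/dM)·(M/Q) = 0.00148311 × (12377.2/35.713) = 0.514.
Since 0 < η < 1, the good is a necessity.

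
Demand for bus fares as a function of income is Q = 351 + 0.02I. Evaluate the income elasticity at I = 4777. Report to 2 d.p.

At I = 4777: Q = 446.540.
dQ/dI = 0.02.
η = (dQ/dI)·(I/Q) = 0.02 × (4777/446.540) = 0.21.

0.21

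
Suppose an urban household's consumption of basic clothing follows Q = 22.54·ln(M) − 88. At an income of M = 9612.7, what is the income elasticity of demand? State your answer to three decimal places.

At M = 9612.7: Q = 118.711.
dQ/dM = 22.54/M = 0.00234481 at this income.
η = (dQ/dM)·(M/Q) = 0.00234481 × (9612.7/118.711) = 0.190.

0.190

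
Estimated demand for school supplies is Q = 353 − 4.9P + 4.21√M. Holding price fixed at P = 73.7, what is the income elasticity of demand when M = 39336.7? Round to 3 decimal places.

0.505

At P = 73.7, M = 39336.7: Q = 826.860.
Holding P constant, ∂Q/∂M = 4.21/(2√M) = 0.0106134.
η_M = (∂Q/∂M)·(M/Q) = 0.0106134 × (39336.7/826.860) = 0.505.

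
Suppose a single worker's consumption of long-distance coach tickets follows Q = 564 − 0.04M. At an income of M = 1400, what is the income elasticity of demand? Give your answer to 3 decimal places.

-0.110

At M = 1400: Q = 508.000.
dQ/dM = −0.04.
η = (dQ/dM)·(M/Q) = -0.04 × (1400/508.000) = -0.110.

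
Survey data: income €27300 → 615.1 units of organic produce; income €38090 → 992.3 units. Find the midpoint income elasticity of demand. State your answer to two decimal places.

ΔQ = 992.3 − 615.1 = 377.2; midpoint Q̄ = (615.1 + 992.3)/2 = 803.7.
ΔI = 38090 − 27300 = 10790; midpoint Ī = (27300 + 38090)/2 = 32695.
η = (ΔQ/Q̄) ÷ (ΔI/Ī) = (377.2/803.7) ÷ (10790/32695) = 1.42.

1.42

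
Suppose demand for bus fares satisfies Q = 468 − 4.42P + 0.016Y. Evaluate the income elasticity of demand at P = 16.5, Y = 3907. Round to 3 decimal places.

0.137

At P = 16.5, Y = 3907: Q = 457.582.
Holding P constant, ∂Q/∂Y = 0.016.
η_Y = (∂Q/∂Y)·(Y/Q) = 0.016 × (3907/457.582) = 0.137.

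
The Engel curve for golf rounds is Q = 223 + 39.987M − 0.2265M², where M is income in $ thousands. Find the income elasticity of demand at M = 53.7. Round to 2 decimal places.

At M = 53.7: Q = 1717.1461.
dQ/dM = 39.987 − 0.453M = 15.66090.
η = (dQ/dM)·(M/Q) = 15.66090 × (53.7/1717.1461) = 0.49.

0.49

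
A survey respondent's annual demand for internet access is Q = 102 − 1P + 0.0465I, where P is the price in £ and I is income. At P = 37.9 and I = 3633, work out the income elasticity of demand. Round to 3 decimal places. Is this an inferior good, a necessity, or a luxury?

0.725 (necessity)

At P = 37.9, I = 3633: Q = 233.034.
Holding P constant, ∂Q/∂I = 0.0465.
η_I = (∂Q/∂I)·(I/Q) = 0.0465 × (3633/233.034) = 0.725.
Since 0 < η < 1, this is a necessity.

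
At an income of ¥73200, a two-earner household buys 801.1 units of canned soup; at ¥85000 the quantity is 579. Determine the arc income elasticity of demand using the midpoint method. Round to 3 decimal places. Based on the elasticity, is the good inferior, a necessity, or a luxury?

ΔQ = 579 − 801.1 = -222.1; midpoint Q̄ = (801.1 + 579)/2 = 690.05.
ΔI = 85000 − 73200 = 11800; midpoint Ī = (73200 + 85000)/2 = 79100.
η = (ΔQ/Q̄) ÷ (ΔI/Ī) = (-222.1/690.05) ÷ (11800/79100) = -2.158.
η < 0 ⇒ inferior good.

-2.158 (inferior good)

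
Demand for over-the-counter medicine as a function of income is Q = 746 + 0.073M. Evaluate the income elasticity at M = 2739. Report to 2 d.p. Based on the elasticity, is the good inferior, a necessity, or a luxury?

0.21 (necessity)

At M = 2739: Q = 945.947.
dQ/dM = 0.073.
η = (dQ/dM)·(M/Q) = 0.073 × (2739/945.947) = 0.21.
Since 0 < η < 1, the good is a necessity.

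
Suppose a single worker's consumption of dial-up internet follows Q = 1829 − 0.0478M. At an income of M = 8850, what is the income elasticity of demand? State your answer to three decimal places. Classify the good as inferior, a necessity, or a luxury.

-0.301 (inferior good)

At M = 8850: Q = 1405.970.
dQ/dM = −0.0478.
η = (dQ/dM)·(M/Q) = -0.0478 × (8850/1405.970) = -0.301.
Since η < 0, the good is an inferior good.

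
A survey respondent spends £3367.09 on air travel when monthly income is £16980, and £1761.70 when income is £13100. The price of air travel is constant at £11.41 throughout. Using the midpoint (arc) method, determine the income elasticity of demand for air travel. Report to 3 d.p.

2.427

With a constant price, Q₁ = 3367.09/11.41 = 295.100 and Q₂ = 1761.70/11.41 = 154.400 (equivalently, work directly with expenditure since P cancels).
Midpoint %ΔQ = (1761.70 − 3367.09)/2564.40 = -0.62603; midpoint %ΔI = (13100 − 16980)/15040 = -0.25798.
η = -0.62603 / -0.25798 = 2.427.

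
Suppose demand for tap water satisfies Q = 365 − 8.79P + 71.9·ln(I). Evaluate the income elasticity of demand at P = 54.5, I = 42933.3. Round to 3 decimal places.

0.110

At P = 54.5, I = 42933.3: Q = 652.931.
Holding P constant, ∂Q/∂I = 71.9/I = 0.00167469.
η_I = (∂Q/∂I)·(I/Q) = 0.00167469 × (42933.3/652.931) = 0.110.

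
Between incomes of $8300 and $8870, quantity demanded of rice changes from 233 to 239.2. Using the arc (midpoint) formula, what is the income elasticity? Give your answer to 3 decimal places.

ΔQ = 239.2 − 233 = 6.2; midpoint Q̄ = (233 + 239.2)/2 = 236.1.
ΔI = 8870 − 8300 = 570; midpoint Ī = (8300 + 8870)/2 = 8585.
η = (ΔQ/Q̄) ÷ (ΔI/Ī) = (6.2/236.1) ÷ (570/8585) = 0.396.

0.396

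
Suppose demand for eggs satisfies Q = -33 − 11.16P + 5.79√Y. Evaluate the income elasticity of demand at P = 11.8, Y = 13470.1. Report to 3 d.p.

0.662

At P = 11.8, Y = 13470.1: Q = 507.304.
Holding P constant, ∂Q/∂Y = 5.79/(2√Y) = 0.0249438.
η_Y = (∂Q/∂Y)·(Y/Q) = 0.0249438 × (13470.1/507.304) = 0.662.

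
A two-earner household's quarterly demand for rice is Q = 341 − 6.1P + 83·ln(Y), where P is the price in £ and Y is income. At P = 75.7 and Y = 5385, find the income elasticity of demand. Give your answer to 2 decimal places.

At P = 75.7, Y = 5385: Q = 592.314.
Holding P constant, ∂Q/∂Y = 83/Y = 0.0154132.
η_Y = (∂Q/∂Y)·(Y/Q) = 0.0154132 × (5385/592.314) = 0.14.

0.14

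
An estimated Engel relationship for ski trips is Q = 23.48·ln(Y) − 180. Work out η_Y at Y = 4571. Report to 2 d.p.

1.31

At Y = 4571: Q = 17.877.
dQ/dY = 23.48/Y = 0.00513673 at this income.
η = (dQ/dY)·(Y/Q) = 0.00513673 × (4571/17.877) = 1.31.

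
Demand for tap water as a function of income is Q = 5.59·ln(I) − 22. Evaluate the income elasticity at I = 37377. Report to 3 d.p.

0.152

At I = 37377: Q = 36.856.
dQ/dI = 5.59/I = 0.000149557 at this income.
η = (dQ/dI)·(I/Q) = 0.000149557 × (37377/36.856) = 0.152.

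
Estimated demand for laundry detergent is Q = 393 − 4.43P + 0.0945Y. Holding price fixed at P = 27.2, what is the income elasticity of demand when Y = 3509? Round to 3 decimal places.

At P = 27.2, Y = 3509: Q = 604.105.
Holding P constant, ∂Q/∂Y = 0.0945.
η_Y = (∂Q/∂Y)·(Y/Q) = 0.0945 × (3509/604.105) = 0.549.

0.549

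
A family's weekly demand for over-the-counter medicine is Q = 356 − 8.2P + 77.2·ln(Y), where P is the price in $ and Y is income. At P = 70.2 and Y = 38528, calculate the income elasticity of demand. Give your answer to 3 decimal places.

At P = 70.2, Y = 38528: Q = 595.526.
Holding P constant, ∂Q/∂Y = 77.2/Y = 0.00200374.
η_Y = (∂Q/∂Y)·(Y/Q) = 0.00200374 × (38528/595.526) = 0.130.

0.130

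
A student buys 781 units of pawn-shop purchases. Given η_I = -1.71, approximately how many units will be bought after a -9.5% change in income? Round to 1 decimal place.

%ΔQ ≈ η × %ΔI = -1.71 × (-9.5%) = 16.245%.
New Q ≈ 781 × (1 + 0.16245) = 907.9.

907.9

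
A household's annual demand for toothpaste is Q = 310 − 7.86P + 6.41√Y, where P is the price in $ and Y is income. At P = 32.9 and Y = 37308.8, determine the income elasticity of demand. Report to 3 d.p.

0.480

At P = 32.9, Y = 37308.8: Q = 1289.529.
Holding P constant, ∂Q/∂Y = 6.41/(2√Y) = 0.0165929.
η_Y = (∂Q/∂Y)·(Y/Q) = 0.0165929 × (37308.8/1289.529) = 0.480.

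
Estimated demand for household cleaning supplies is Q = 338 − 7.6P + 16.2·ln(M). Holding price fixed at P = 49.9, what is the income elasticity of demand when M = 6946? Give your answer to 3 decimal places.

At P = 49.9, M = 6946: Q = 102.064.
Holding P constant, ∂Q/∂M = 16.2/M = 0.00233228.
η_M = (∂Q/∂M)·(M/Q) = 0.00233228 × (6946/102.064) = 0.159.

0.159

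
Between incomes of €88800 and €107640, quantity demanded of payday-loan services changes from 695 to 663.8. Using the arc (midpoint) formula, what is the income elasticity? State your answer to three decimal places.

-0.239

ΔQ = 663.8 − 695 = -31.2; midpoint Q̄ = (695 + 663.8)/2 = 679.4.
ΔI = 107640 − 88800 = 18840; midpoint Ī = (88800 + 107640)/2 = 98220.
η = (ΔQ/Q̄) ÷ (ΔI/Ī) = (-31.2/679.4) ÷ (18840/98220) = -0.239.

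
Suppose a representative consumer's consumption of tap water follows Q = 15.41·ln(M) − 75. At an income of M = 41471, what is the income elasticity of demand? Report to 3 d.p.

0.173

At M = 41471: Q = 88.851.
dQ/dM = 15.41/M = 0.000371585 at this income.
η = (dQ/dM)·(M/Q) = 0.000371585 × (41471/88.851) = 0.173.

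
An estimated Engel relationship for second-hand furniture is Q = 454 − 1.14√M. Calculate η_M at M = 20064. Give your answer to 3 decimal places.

-0.276

At M = 20064: Q = 292.522.
dQ/dM = -1.14/(2√M) = -0.00402408 at this income.
η = (dQ/dM)·(M/Q) = -0.00402408 × (20064/292.522) = -0.276.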